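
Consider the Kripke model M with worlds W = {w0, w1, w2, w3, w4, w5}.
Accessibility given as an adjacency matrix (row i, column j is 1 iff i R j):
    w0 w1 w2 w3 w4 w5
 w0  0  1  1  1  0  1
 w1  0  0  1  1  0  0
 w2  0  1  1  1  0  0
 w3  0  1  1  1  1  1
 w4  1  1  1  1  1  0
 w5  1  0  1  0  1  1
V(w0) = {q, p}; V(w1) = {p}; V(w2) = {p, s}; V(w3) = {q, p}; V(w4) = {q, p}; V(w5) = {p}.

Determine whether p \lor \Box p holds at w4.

At w4: p is true, \Box p is true, so p \lor \Box p is true.
  At w4: \Box p requires p at every successor {w0, w1, w2, w3, w4}.
    At w0: p is true.
    At w1: p is true.
    At w2: p is true.
    At w3: p is true.
    At w4: p is true.
  So \Box p is true at w4.

Yes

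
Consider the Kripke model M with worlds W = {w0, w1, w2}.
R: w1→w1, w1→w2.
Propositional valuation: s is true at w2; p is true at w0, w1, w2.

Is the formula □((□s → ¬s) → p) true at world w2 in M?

At w2: no accessible worlds, so □((□s → ¬s) → p) holds vacuously.

Yes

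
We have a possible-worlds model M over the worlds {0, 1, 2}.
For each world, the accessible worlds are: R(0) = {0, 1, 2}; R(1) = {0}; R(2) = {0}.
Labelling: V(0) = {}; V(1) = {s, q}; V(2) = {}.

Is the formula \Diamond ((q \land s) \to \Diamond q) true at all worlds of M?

Yes

Recall that \Diamond ψ holds at a world iff ψ holds at some accessible world.
Let φ = \Diamond ((q \land s) \to \Diamond q). Evaluate φ at each world:
  0 (successors {0, 1, 2}): φ is true.
  1 (successors {0}): φ is true.
  2 (successors {0}): φ is true.
For instance, at 0:
  At 0: \Diamond ((q \land s) \to \Diamond q) requires (q \land s) \to \Diamond q at some successor in {0, 1, 2}.
    (q \land s) \to \Diamond q holds at 0, so \Diamond ((q \land s) \to \Diamond q) is true at 0.
      At 0: q \land s is false, \Diamond q is true, so (q \land s) \to \Diamond q is true.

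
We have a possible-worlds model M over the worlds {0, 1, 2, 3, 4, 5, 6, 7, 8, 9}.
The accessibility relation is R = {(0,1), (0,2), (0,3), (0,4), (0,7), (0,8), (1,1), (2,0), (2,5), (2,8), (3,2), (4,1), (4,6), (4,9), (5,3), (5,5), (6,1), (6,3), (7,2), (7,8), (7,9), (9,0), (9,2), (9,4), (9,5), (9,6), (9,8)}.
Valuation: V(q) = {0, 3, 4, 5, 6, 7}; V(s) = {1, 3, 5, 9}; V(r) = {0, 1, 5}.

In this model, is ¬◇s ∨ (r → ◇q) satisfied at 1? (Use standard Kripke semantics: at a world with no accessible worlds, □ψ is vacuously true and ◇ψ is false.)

At 1: ¬◇s is false, r → ◇q is false, so ¬◇s ∨ (r → ◇q) is false.
  At 1: ◇s is true, so ¬◇s is false.
    At 1: ◇s requires s at some successor in {1}.
      s holds at 1, so ◇s is true at 1.
  At 1: r is true, ◇q is false, so r → ◇q is false.
    At 1: ◇q requires q at some successor in {1}.
      At 1: q is false.
    So ◇q is false at 1.

No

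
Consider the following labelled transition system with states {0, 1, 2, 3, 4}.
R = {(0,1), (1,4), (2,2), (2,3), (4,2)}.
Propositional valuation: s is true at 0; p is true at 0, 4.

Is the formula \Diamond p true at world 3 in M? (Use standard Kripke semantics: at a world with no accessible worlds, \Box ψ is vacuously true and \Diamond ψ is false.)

At 3: no accessible worlds, so \Diamond p is false.

No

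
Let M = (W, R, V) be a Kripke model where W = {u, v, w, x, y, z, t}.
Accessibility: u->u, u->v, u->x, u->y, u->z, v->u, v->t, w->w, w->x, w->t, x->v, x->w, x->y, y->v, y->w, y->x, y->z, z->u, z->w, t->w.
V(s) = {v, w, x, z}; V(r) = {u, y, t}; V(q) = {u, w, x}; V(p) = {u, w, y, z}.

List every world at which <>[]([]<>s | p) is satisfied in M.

u, v, w, x, y

Let φ = <>[]([]<>s | p). Evaluate φ at each world:
  u (successors {u, v, x, y, z}): φ is true.
  v (successors {u, t}): φ is true.
  w (successors {w, x, t}): φ is true.
  x (successors {v, w, y}): φ is true.
  y (successors {v, w, x, z}): φ is true.
  z (successors {u, w}): φ is false.
  t (successors {w}): φ is false.
For instance, at z:
  At z: <>[]([]<>s | p) requires []([]<>s | p) at some successor in {u, w}.
    At u: []([]<>s | p) is false.
    At w: []([]<>s | p) is false.
  So <>[]([]<>s | p) is false at z.
Satisfying worlds: {u, v, w, x, y}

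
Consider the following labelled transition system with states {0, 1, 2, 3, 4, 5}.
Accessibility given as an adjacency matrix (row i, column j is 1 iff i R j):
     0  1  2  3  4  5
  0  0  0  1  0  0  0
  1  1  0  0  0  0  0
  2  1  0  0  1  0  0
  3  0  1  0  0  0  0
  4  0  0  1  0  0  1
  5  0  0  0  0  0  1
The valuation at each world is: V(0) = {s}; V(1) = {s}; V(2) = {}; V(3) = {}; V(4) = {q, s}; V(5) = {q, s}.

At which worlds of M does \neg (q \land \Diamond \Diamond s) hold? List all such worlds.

0, 1, 2, 3

Recall that \Diamond ψ holds at a world iff ψ holds at some accessible world.
Let φ = \neg (q \land \Diamond \Diamond s). Evaluate φ at each world:
  0 (successors {2}): φ is true.
  1 (successors {0}): φ is true.
  2 (successors {0, 3}): φ is true.
  3 (successors {1}): φ is true.
  4 (successors {2, 5}): φ is false.
  5 (successors {5}): φ is false.
For instance, at 3:
  At 3: q \land \Diamond \Diamond s is false, so \neg (q \land \Diamond \Diamond s) is true.
    At 3: q is false, \Diamond \Diamond s is true, so q \land \Diamond \Diamond s is false.
      At 3: \Diamond \Diamond s requires \Diamond s at some successor in {1}.
        \Diamond s holds at 1, so \Diamond \Diamond s is true at 3.
Satisfying worlds: {0, 1, 2, 3}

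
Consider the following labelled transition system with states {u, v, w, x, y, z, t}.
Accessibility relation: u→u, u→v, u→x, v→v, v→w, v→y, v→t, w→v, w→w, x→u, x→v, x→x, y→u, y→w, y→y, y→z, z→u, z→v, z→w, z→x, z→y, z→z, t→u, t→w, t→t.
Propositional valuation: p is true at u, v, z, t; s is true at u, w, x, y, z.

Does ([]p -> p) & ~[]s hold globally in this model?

No

Let φ = ([]p -> p) & ~[]s. Evaluate φ at each world:
  u (successors {u, v, x}): φ is true.
  v (successors {v, w, y, t}): φ is true.
  w (successors {v, w}): φ is true.
  x (successors {u, v, x}): φ is true.
  y (successors {u, w, y, z}): φ is false.
  z (successors {u, v, w, x, y, z}): φ is true.
  t (successors {u, w, t}): φ is true.
Detail at y (counterexample):
  At y: []p -> p is true, ~[]s is false, so ([]p -> p) & ~[]s is false.
    At y: []p is false, p is false, so []p -> p is true.
      At y: []p requires p at every successor {u, w, y, z}.
        p fails at w, so []p is false at y.
    At y: []s is true, so ~[]s is false.
      At y: []s requires s at every successor {u, w, y, z}.
        At u: s is true.
        At w: s is true.
        At y: s is true.
        At z: s is true.
      So []s is true at y.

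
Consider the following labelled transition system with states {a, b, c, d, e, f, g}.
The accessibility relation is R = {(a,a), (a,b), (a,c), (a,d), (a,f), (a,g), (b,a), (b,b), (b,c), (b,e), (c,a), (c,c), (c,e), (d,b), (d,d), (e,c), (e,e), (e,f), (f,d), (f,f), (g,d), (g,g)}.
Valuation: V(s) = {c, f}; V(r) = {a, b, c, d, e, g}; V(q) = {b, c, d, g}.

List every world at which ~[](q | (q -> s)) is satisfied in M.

none

Let φ = ~[](q | (q -> s)). Evaluate φ at each world:
  a (successors {a, b, c, d, f, g}): φ is false.
  b (successors {a, b, c, e}): φ is false.
  c (successors {a, c, e}): φ is false.
  d (successors {b, d}): φ is false.
  e (successors {c, e, f}): φ is false.
  f (successors {d, f}): φ is false.
  g (successors {d, g}): φ is false.
For instance, at f:
  At f: [](q | (q -> s)) is true, so ~[](q | (q -> s)) is false.
    At f: [](q | (q -> s)) requires q | (q -> s) at every successor {d, f}.
      At d: q | (q -> s) is true.
      At f: q | (q -> s) is true.
    So [](q | (q -> s)) is true at f.
Satisfying worlds: none.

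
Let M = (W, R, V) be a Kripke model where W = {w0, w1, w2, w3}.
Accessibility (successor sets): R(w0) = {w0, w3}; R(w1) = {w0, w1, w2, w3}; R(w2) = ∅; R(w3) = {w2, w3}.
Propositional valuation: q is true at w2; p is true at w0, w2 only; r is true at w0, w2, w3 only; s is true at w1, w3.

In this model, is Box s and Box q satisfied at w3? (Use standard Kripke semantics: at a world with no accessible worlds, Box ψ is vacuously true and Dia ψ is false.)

No

At w3: Box s is false, Box q is false, so Box s and Box q is false.
  At w3: Box s requires s at every successor {w2, w3}.
    s fails at w2, so Box s is false at w3.
  At w3: Box q requires q at every successor {w2, w3}.
    q fails at w3, so Box q is false at w3.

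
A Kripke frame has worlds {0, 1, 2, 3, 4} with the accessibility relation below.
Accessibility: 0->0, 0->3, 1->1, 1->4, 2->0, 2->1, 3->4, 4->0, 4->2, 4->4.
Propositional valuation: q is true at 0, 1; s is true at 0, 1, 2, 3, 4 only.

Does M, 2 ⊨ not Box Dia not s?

Yes

At 2: Box Dia not s is false, so not Box Dia not s is true.
  At 2: Box Dia not s requires Dia not s at every successor {0, 1}.
    Dia not s fails at 0, so Box Dia not s is false at 2.
      At 0: Dia not s requires not s at some successor in {0, 3}.
        At 0: not s is false.
        At 3: not s is false.
      So Dia not s is false at 0.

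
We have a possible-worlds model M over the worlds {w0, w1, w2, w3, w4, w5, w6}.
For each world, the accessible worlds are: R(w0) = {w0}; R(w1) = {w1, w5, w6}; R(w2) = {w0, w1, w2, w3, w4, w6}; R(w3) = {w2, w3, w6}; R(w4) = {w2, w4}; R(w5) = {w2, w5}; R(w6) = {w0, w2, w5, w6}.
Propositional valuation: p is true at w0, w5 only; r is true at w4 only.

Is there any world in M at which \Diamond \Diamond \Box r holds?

No

Let φ = \Diamond \Diamond \Box r. Evaluate φ at each world:
  w0 (successors {w0}): φ is false.
  w1 (successors {w1, w5, w6}): φ is false.
  w2 (successors {w0, w1, w2, w3, w4, w6}): φ is false.
  w3 (successors {w2, w3, w6}): φ is false.
  w4 (successors {w2, w4}): φ is false.
  w5 (successors {w2, w5}): φ is false.
  w6 (successors {w0, w2, w5, w6}): φ is false.
For instance, at w0:
  At w0: \Diamond \Diamond \Box r requires \Diamond \Box r at some successor in {w0}.
    At w0: \Diamond \Box r is false.
  So \Diamond \Diamond \Box r is false at w0.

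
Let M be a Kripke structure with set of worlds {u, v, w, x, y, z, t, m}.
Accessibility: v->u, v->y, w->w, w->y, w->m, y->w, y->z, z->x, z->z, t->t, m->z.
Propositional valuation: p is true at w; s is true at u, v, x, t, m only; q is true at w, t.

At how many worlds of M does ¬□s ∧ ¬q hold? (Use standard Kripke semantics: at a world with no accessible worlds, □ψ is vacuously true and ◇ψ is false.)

Let φ = ¬□s ∧ ¬q. Evaluate φ at each world:
  u (successors ∅): φ is false.
  v (successors {u, y}): φ is true.
  w (successors {w, y, m}): φ is false.
  x (successors ∅): φ is false.
  y (successors {w, z}): φ is true.
  z (successors {x, z}): φ is true.
  t (successors {t}): φ is false.
  m (successors {z}): φ is true.
For instance, at w:
  At w: ¬□s is true, ¬q is false, so ¬□s ∧ ¬q is false.
    At w: □s is false, so ¬□s is true.
      At w: □s requires s at every successor {w, y, m}.
        s fails at w, so □s is false at w.
Satisfying worlds: {v, y, z, m}

4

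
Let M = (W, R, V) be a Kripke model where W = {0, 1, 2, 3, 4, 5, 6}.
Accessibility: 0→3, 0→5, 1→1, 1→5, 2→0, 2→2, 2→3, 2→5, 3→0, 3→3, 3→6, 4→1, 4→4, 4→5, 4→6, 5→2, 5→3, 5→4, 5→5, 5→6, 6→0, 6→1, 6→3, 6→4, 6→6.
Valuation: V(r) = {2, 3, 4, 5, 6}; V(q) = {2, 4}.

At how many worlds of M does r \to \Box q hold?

Let φ = r \to \Box q. Evaluate φ at each world:
  0 (successors {3, 5}): φ is true.
  1 (successors {1, 5}): φ is true.
  2 (successors {0, 2, 3, 5}): φ is false.
  3 (successors {0, 3, 6}): φ is false.
  4 (successors {1, 4, 5, 6}): φ is false.
  5 (successors {2, 3, 4, 5, 6}): φ is false.
  6 (successors {0, 1, 3, 4, 6}): φ is false.
For instance, at 0:
  At 0: r is false, \Box q is false, so r \to \Box q is true.
    At 0: \Box q requires q at every successor {3, 5}.
      q fails at 3, so \Box q is false at 0.
Satisfying worlds: {0, 1}

2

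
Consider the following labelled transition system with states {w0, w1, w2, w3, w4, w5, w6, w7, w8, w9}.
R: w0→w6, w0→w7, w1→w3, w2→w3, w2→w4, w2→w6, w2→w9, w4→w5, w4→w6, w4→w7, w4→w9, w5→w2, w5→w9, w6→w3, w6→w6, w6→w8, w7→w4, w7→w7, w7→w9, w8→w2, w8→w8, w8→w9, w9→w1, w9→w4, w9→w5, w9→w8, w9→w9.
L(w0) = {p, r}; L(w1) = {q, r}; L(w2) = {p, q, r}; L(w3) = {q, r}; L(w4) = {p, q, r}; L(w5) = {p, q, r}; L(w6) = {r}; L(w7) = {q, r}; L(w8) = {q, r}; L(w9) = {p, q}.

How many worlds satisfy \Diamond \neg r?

Let φ = \Diamond \neg r. Evaluate φ at each world:
  w0 (successors {w6, w7}): φ is false.
  w1 (successors {w3}): φ is false.
  w2 (successors {w3, w4, w6, w9}): φ is true.
  w3 (successors ∅): φ is false.
  w4 (successors {w5, w6, w7, w9}): φ is true.
  w5 (successors {w2, w9}): φ is true.
  w6 (successors {w3, w6, w8}): φ is false.
  w7 (successors {w4, w7, w9}): φ is true.
  w8 (successors {w2, w8, w9}): φ is true.
  w9 (successors {w1, w4, w5, w8, w9}): φ is true.
For instance, at w4:
  At w4: \Diamond \neg r requires \neg r at some successor in {w5, w6, w7, w9}.
    \neg r holds at w9, so \Diamond \neg r is true at w4.
Satisfying worlds: {w2, w4, w5, w7, w8, w9}

6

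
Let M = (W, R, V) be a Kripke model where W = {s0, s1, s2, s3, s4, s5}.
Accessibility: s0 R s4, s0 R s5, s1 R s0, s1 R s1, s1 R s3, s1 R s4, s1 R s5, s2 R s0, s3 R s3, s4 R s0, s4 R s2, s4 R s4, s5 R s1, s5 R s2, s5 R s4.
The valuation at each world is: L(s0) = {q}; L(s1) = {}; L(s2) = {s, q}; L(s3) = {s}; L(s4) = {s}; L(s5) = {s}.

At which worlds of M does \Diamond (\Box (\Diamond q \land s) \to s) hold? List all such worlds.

Let φ = \Diamond (\Box (\Diamond q \land s) \to s). Evaluate φ at each world:
  s0 (successors {s4, s5}): φ is true.
  s1 (successors {s0, s1, s3, s4, s5}): φ is true.
  s2 (successors {s0}): φ is false.
  s3 (successors {s3}): φ is true.
  s4 (successors {s0, s2, s4}): φ is true.
  s5 (successors {s1, s2, s4}): φ is true.
For instance, at s3:
  At s3: \Diamond (\Box (\Diamond q \land s) \to s) requires \Box (\Diamond q \land s) \to s at some successor in {s3}.
    \Box (\Diamond q \land s) \to s holds at s3, so \Diamond (\Box (\Diamond q \land s) \to s) is true at s3.
      At s3: \Box (\Diamond q \land s) is false, s is true, so \Box (\Diamond q \land s) \to s is true.
Satisfying worlds: {s0, s1, s3, s4, s5}

s0, s1, s3, s4, s5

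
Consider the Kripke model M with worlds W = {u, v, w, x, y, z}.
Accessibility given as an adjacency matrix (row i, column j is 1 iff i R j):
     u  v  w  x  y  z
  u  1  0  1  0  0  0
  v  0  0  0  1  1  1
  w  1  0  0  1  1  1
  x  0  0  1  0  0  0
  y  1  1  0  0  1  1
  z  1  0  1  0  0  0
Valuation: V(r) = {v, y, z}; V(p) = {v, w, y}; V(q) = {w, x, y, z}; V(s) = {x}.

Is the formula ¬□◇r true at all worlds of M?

Let φ = ¬□◇r. Evaluate φ at each world:
  u (successors {u, w}): φ is true.
  v (successors {x, y, z}): φ is true.
  w (successors {u, x, y, z}): φ is true.
  x (successors {w}): φ is false.
  y (successors {u, v, y, z}): φ is true.
  z (successors {u, w}): φ is true.
Detail at x (counterexample):
  At x: □◇r is true, so ¬□◇r is false.
    At x: □◇r requires ◇r at every successor {w}.
      At w: ◇r is true.
    So □◇r is true at x.

No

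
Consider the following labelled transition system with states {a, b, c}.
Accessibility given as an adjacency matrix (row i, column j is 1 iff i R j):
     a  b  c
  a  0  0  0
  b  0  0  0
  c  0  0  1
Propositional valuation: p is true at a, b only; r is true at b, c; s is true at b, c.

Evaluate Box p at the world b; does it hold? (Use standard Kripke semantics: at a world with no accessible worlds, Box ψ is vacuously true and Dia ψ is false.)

At b: no accessible worlds, so Box p holds vacuously.

Yes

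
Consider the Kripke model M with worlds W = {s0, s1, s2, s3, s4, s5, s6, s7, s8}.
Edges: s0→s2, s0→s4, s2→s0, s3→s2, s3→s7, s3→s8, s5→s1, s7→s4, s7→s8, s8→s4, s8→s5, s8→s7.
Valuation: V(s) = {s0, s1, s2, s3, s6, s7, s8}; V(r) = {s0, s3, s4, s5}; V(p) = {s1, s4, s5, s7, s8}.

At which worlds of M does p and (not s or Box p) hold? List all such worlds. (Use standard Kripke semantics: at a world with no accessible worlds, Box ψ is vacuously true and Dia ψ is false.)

Let φ = p and (not s or Box p). Evaluate φ at each world:
  s0 (successors {s2, s4}): φ is false.
  s1 (successors ∅): φ is true.
  s2 (successors {s0}): φ is false.
  s3 (successors {s2, s7, s8}): φ is false.
  s4 (successors ∅): φ is true.
  s5 (successors {s1}): φ is true.
  s6 (successors ∅): φ is false.
  s7 (successors {s4, s8}): φ is true.
  s8 (successors {s4, s5, s7}): φ is true.
For instance, at s5:
  At s5: p is true, not s or Box p is true, so p and (not s or Box p) is true.
    At s5: not s is true, Box p is true, so not s or Box p is true.
      At s5: Box p requires p at every successor {s1}.
        At s1: p is true.
      So Box p is true at s5.
Satisfying worlds: {s1, s4, s5, s7, s8}

s1, s4, s5, s7, s8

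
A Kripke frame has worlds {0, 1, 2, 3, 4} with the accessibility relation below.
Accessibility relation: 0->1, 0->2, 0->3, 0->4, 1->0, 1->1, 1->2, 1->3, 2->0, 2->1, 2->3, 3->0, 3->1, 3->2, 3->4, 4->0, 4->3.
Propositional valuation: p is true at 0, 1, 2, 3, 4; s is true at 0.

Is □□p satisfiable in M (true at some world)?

Recall that □ψ holds at a world iff ψ holds at every accessible world, and ◇ψ holds iff ψ holds at some accessible world.
Let φ = □□p. Evaluate φ at each world:
  0 (successors {1, 2, 3, 4}): φ is true.
  1 (successors {0, 1, 2, 3}): φ is true.
  2 (successors {0, 1, 3}): φ is true.
  3 (successors {0, 1, 2, 4}): φ is true.
  4 (successors {0, 3}): φ is true.
Detail at 0 (witness):
  At 0: □□p requires □p at every successor {1, 2, 3, 4}.
    At 1: □p is true.
    At 2: □p is true.
    At 3: □p is true.
    At 4: □p is true.
  So □□p is true at 0.

Yes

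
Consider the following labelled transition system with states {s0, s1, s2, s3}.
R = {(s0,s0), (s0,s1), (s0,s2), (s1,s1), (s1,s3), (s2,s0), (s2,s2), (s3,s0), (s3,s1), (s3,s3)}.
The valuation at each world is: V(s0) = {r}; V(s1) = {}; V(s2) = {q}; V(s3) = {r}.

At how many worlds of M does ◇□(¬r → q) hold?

Let φ = ◇□(¬r → q). Evaluate φ at each world:
  s0 (successors {s0, s1, s2}): φ is true.
  s1 (successors {s1, s3}): φ is false.
  s2 (successors {s0, s2}): φ is true.
  s3 (successors {s0, s1, s3}): φ is false.
For instance, at s2:
  At s2: ◇□(¬r → q) requires □(¬r → q) at some successor in {s0, s2}.
    □(¬r → q) holds at s2, so ◇□(¬r → q) is true at s2.
      At s2: □(¬r → q) requires ¬r → q at every successor {s0, s2}.
        At s0: ¬r → q is true.
        At s2: ¬r → q is true.
      So □(¬r → q) is true at s2.
Satisfying worlds: {s0, s2}

2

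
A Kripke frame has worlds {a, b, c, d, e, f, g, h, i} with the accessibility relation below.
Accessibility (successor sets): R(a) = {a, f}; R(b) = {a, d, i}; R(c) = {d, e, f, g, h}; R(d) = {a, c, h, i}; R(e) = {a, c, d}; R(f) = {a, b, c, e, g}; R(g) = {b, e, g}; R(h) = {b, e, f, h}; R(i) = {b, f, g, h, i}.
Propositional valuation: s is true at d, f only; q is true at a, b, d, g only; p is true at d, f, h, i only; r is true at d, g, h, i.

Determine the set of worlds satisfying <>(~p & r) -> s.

Let φ = <>(~p & r) -> s. Evaluate φ at each world:
  a (successors {a, f}): φ is true.
  b (successors {a, d, i}): φ is true.
  c (successors {d, e, f, g, h}): φ is false.
  d (successors {a, c, h, i}): φ is true.
  e (successors {a, c, d}): φ is true.
  f (successors {a, b, c, e, g}): φ is true.
  g (successors {b, e, g}): φ is false.
  h (successors {b, e, f, h}): φ is true.
  i (successors {b, f, g, h, i}): φ is false.
For instance, at g:
  At g: <>(~p & r) is true, s is false, so <>(~p & r) -> s is false.
    At g: <>(~p & r) requires ~p & r at some successor in {b, e, g}.
      ~p & r holds at g, so <>(~p & r) is true at g.
Satisfying worlds: {a, b, d, e, f, h}

a, b, d, e, f, h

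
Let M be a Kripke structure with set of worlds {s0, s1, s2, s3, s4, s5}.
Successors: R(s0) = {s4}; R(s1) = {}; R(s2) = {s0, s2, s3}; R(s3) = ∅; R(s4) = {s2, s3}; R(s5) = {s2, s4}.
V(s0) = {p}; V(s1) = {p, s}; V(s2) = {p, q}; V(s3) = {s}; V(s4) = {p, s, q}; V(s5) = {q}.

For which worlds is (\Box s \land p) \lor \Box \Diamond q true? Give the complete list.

Let φ = (\Box s \land p) \lor \Box \Diamond q. Evaluate φ at each world:
  s0 (successors {s4}): φ is true.
  s1 (successors ∅): φ is true.
  s2 (successors {s0, s2, s3}): φ is false.
  s3 (successors ∅): φ is true.
  s4 (successors {s2, s3}): φ is false.
  s5 (successors {s2, s4}): φ is true.
For instance, at s0:
  At s0: \Box s \land p is true, \Box \Diamond q is true, so (\Box s \land p) \lor \Box \Diamond q is true.
    At s0: \Box s is true, p is true, so \Box s \land p is true.
      At s0: \Box s requires s at every successor {s4}.
        At s4: s is true.
      So \Box s is true at s0.
    At s0: \Box \Diamond q requires \Diamond q at every successor {s4}.
      At s4: \Diamond q is true.
    So \Box \Diamond q is true at s0.
Satisfying worlds: {s0, s1, s3, s5}

s0, s1, s3, s5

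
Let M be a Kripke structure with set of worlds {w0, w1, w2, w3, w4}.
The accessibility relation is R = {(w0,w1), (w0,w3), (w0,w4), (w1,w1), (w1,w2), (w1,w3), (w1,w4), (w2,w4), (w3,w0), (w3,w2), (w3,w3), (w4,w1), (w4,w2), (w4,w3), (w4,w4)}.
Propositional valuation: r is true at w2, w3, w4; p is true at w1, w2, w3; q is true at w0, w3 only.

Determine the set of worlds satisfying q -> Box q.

Recall that Box ψ holds at a world iff ψ holds at every accessible world, and Dia ψ holds iff ψ holds at some accessible world.
Let φ = q -> Box q. Evaluate φ at each world:
  w0 (successors {w1, w3, w4}): φ is false.
  w1 (successors {w1, w2, w3, w4}): φ is true.
  w2 (successors {w4}): φ is true.
  w3 (successors {w0, w2, w3}): φ is false.
  w4 (successors {w1, w2, w3, w4}): φ is true.
For instance, at w2:
  At w2: q is false, Box q is false, so q -> Box q is true.
    At w2: Box q requires q at every successor {w4}.
      q fails at w4, so Box q is false at w2.
Satisfying worlds: {w1, w2, w4}

w1, w2, w4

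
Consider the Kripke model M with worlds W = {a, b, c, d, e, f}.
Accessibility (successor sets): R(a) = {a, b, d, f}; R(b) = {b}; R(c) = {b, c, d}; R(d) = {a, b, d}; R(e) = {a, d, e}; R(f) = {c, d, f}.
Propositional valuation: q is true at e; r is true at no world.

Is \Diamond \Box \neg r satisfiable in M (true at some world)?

Let φ = \Diamond \Box \neg r. Evaluate φ at each world:
  a (successors {a, b, d, f}): φ is true.
  b (successors {b}): φ is true.
  c (successors {b, c, d}): φ is true.
  d (successors {a, b, d}): φ is true.
  e (successors {a, d, e}): φ is true.
  f (successors {c, d, f}): φ is true.
Detail at a (witness):
  At a: \Diamond \Box \neg r requires \Box \neg r at some successor in {a, b, d, f}.
    \Box \neg r holds at a, so \Diamond \Box \neg r is true at a.
      At a: \Box \neg r requires \neg r at every successor {a, b, d, f}.
        At a: \neg r is true.
        At b: \neg r is true.
        At d: \neg r is true.
        At f: \neg r is true.
      So \Box \neg r is true at a.

Yes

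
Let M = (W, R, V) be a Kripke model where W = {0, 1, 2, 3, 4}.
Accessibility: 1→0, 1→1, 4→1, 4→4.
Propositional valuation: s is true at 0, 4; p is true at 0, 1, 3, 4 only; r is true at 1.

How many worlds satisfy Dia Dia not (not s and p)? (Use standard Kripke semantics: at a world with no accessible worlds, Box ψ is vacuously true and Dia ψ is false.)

2

Let φ = Dia Dia not (not s and p). Evaluate φ at each world:
  0 (successors ∅): φ is false.
  1 (successors {0, 1}): φ is true.
  2 (successors ∅): φ is false.
  3 (successors ∅): φ is false.
  4 (successors {1, 4}): φ is true.
For instance, at 4:
  At 4: Dia Dia not (not s and p) requires Dia not (not s and p) at some successor in {1, 4}.
    Dia not (not s and p) holds at 1, so Dia Dia not (not s and p) is true at 4.
      At 1: Dia not (not s and p) requires not (not s and p) at some successor in {0, 1}.
        not (not s and p) holds at 0, so Dia not (not s and p) is true at 1.
Satisfying worlds: {1, 4}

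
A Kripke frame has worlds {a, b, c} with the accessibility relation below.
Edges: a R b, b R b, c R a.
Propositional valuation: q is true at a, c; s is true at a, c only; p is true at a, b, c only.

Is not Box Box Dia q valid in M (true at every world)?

Yes

Recall that Box ψ holds at a world iff ψ holds at every accessible world, and Dia ψ holds iff ψ holds at some accessible world.
Let φ = not Box Box Dia q. Evaluate φ at each world:
  a (successors {b}): φ is true.
  b (successors {b}): φ is true.
  c (successors {a}): φ is true.
For instance, at a:
  At a: Box Box Dia q is false, so not Box Box Dia q is true.
    At a: Box Box Dia q requires Box Dia q at every successor {b}.
      Box Dia q fails at b, so Box Box Dia q is false at a.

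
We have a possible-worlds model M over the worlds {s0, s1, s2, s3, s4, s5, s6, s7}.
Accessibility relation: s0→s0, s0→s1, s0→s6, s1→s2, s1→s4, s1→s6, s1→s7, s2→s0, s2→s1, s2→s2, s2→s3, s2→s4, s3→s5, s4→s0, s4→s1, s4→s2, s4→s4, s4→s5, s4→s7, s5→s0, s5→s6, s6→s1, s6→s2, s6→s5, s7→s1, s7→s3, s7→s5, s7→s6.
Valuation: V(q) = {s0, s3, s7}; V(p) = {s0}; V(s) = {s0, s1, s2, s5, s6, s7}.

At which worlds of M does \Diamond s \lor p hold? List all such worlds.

Let φ = \Diamond s \lor p. Evaluate φ at each world:
  s0 (successors {s0, s1, s6}): φ is true.
  s1 (successors {s2, s4, s6, s7}): φ is true.
  s2 (successors {s0, s1, s2, s3, s4}): φ is true.
  s3 (successors {s5}): φ is true.
  s4 (successors {s0, s1, s2, s4, s5, s7}): φ is true.
  s5 (successors {s0, s6}): φ is true.
  s6 (successors {s1, s2, s5}): φ is true.
  s7 (successors {s1, s3, s5, s6}): φ is true.
For instance, at s0:
  At s0: \Diamond s is true, p is true, so \Diamond s \lor p is true.
    At s0: \Diamond s requires s at some successor in {s0, s1, s6}.
      s holds at s0, so \Diamond s is true at s0.
Satisfying worlds: {s0, s1, s2, s3, s4, s5, s6, s7}

s0, s1, s2, s3, s4, s5, s6, s7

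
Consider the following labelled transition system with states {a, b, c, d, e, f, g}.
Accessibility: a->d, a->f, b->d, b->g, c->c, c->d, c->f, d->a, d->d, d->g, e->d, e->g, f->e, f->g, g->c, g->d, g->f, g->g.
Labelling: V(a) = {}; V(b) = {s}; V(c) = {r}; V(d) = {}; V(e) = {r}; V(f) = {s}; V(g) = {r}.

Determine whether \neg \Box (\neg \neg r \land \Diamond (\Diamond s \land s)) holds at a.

Recall that \Box ψ holds at a world iff ψ holds at every accessible world, and \Diamond ψ holds iff ψ holds at some accessible world.
At a: \Box (\neg \neg r \land \Diamond (\Diamond s \land s)) is false, so \neg \Box (\neg \neg r \land \Diamond (\Diamond s \land s)) is true.
  At a: \Box (\neg \neg r \land \Diamond (\Diamond s \land s)) requires \neg \neg r \land \Diamond (\Diamond s \land s) at every successor {d, f}.
    \neg \neg r \land \Diamond (\Diamond s \land s) fails at d, so \Box (\neg \neg r \land \Diamond (\Diamond s \land s)) is false at a.
      At d: \neg \neg r is false, \Diamond (\Diamond s \land s) is false, so \neg \neg r \land \Diamond (\Diamond s \land s) is false.

Yes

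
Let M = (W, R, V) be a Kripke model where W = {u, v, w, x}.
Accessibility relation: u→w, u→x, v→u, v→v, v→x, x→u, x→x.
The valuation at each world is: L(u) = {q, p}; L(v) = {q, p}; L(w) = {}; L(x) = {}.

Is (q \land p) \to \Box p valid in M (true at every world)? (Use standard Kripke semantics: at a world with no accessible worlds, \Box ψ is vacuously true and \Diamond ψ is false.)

Let φ = (q \land p) \to \Box p. Evaluate φ at each world:
  u (successors {w, x}): φ is false.
  v (successors {u, v, x}): φ is false.
  w (successors ∅): φ is true.
  x (successors {u, x}): φ is true.
Detail at u (counterexample):
  At u: q \land p is true, \Box p is false, so (q \land p) \to \Box p is false.
    At u: \Box p requires p at every successor {w, x}.
      p fails at w, so \Box p is false at u.

No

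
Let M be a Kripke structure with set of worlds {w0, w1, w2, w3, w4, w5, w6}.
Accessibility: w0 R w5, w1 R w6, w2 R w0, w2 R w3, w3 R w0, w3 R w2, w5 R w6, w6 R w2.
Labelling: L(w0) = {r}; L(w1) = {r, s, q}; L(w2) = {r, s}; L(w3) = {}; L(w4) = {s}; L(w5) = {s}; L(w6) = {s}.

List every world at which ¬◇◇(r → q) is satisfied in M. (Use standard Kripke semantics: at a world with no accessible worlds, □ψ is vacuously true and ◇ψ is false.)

w1, w4, w5

Recall that ◇ψ holds at a world iff ψ holds at some accessible world.
Let φ = ¬◇◇(r → q). Evaluate φ at each world:
  w0 (successors {w5}): φ is false.
  w1 (successors {w6}): φ is true.
  w2 (successors {w0, w3}): φ is false.
  w3 (successors {w0, w2}): φ is false.
  w4 (successors ∅): φ is true.
  w5 (successors {w6}): φ is true.
  w6 (successors {w2}): φ is false.
For instance, at w6:
  At w6: ◇◇(r → q) is true, so ¬◇◇(r → q) is false.
    At w6: ◇◇(r → q) requires ◇(r → q) at some successor in {w2}.
      ◇(r → q) holds at w2, so ◇◇(r → q) is true at w6.
Satisfying worlds: {w1, w4, w5}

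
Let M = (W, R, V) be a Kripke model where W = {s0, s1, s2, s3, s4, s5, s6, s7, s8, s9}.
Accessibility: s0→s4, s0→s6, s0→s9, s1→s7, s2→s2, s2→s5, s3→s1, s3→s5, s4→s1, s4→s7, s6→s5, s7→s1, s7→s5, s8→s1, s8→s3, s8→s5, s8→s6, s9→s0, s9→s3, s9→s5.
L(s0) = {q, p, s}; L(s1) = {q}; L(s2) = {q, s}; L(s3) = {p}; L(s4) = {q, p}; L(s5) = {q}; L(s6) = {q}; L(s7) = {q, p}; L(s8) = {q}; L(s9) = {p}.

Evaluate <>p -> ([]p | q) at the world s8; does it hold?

Recall that []ψ holds at a world iff ψ holds at every accessible world, and <>ψ holds iff ψ holds at some accessible world.
At s8: <>p is true, []p | q is true, so <>p -> ([]p | q) is true.
  At s8: <>p requires p at some successor in {s1, s3, s5, s6}.
    p holds at s3, so <>p is true at s8.
  At s8: []p is false, q is true, so []p | q is true.
    At s8: []p requires p at every successor {s1, s3, s5, s6}.
      p fails at s1, so []p is false at s8.

Yes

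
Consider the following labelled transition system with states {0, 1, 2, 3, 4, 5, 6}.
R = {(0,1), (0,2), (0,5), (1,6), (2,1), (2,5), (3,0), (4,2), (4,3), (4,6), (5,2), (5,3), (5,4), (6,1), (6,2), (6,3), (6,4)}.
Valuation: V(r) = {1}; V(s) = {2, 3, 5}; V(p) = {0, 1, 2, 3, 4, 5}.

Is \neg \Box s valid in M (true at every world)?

Yes

Let φ = \neg \Box s. Evaluate φ at each world:
  0 (successors {1, 2, 5}): φ is true.
  1 (successors {6}): φ is true.
  2 (successors {1, 5}): φ is true.
  3 (successors {0}): φ is true.
  4 (successors {2, 3, 6}): φ is true.
  5 (successors {2, 3, 4}): φ is true.
  6 (successors {1, 2, 3, 4}): φ is true.
For instance, at 1:
  At 1: \Box s is false, so \neg \Box s is true.
    At 1: \Box s requires s at every successor {6}.
      s fails at 6, so \Box s is false at 1.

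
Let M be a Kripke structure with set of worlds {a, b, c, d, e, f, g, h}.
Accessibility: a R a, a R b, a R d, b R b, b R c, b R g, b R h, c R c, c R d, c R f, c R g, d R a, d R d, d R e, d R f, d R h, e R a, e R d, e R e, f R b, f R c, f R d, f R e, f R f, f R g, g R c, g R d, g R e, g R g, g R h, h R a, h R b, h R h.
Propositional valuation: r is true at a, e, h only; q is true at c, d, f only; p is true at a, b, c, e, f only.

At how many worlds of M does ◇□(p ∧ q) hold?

Let φ = ◇□(p ∧ q). Evaluate φ at each world:
  a (successors {a, b, d}): φ is false.
  b (successors {b, c, g, h}): φ is false.
  c (successors {c, d, f, g}): φ is false.
  d (successors {a, d, e, f, h}): φ is false.
  e (successors {a, d, e}): φ is false.
  f (successors {b, c, d, e, f, g}): φ is false.
  g (successors {c, d, e, g, h}): φ is false.
  h (successors {a, b, h}): φ is false.
For instance, at d:
  At d: ◇□(p ∧ q) requires □(p ∧ q) at some successor in {a, d, e, f, h}.
    At a: □(p ∧ q) is false.
    At d: □(p ∧ q) is false.
    At e: □(p ∧ q) is false.
    At f: □(p ∧ q) is false.
    At h: □(p ∧ q) is false.
  So ◇□(p ∧ q) is false at d.
Satisfying worlds: none.

0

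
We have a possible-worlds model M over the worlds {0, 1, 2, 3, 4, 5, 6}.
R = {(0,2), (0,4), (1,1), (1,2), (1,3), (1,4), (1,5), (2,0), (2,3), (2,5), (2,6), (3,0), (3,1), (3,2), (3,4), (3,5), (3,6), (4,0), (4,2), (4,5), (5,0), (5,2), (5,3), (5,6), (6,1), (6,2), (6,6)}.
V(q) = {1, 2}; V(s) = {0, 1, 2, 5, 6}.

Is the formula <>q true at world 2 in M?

No

At 2: <>q requires q at some successor in {0, 3, 5, 6}.
  At 0: q is false.
  At 3: q is false.
  At 5: q is false.
  At 6: q is false.
So <>q is false at 2.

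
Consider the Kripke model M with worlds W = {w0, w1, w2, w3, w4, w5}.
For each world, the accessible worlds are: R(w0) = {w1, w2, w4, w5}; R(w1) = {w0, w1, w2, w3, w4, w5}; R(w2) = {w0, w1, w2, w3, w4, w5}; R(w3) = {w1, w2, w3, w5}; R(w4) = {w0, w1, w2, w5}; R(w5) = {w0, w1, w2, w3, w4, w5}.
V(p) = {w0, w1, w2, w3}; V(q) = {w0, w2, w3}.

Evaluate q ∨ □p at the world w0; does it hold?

Yes

At w0: q is true, □p is false, so q ∨ □p is true.
  At w0: □p requires p at every successor {w1, w2, w4, w5}.
    p fails at w4, so □p is false at w0.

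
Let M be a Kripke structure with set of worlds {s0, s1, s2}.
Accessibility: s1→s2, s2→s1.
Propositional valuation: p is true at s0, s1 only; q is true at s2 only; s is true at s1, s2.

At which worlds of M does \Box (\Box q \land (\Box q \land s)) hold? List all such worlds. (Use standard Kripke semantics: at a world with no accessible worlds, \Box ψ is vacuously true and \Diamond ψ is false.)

s0, s2

Let φ = \Box (\Box q \land (\Box q \land s)). Evaluate φ at each world:
  s0 (successors ∅): φ is true.
  s1 (successors {s2}): φ is false.
  s2 (successors {s1}): φ is true.
For instance, at s2:
  At s2: \Box (\Box q \land (\Box q \land s)) requires \Box q \land (\Box q \land s) at every successor {s1}.
      At s1: \Box q is true, \Box q \land s is true, so \Box q \land (\Box q \land s) is true.
  So \Box (\Box q \land (\Box q \land s)) is true at s2.
Satisfying worlds: {s0, s2}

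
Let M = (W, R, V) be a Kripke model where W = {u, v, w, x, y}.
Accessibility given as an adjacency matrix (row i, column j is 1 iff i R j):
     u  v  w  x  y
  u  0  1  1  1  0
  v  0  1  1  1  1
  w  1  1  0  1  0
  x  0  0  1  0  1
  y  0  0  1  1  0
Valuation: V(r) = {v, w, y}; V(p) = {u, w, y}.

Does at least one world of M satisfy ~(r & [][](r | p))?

Yes

Let φ = ~(r & [][](r | p)). Evaluate φ at each world:
  u (successors {v, w, x}): φ is true.
  v (successors {v, w, x, y}): φ is true.
  w (successors {u, v, x}): φ is true.
  x (successors {w, y}): φ is true.
  y (successors {w, x}): φ is true.
Detail at u (witness):
  At u: r & [][](r | p) is false, so ~(r & [][](r | p)) is true.
    At u: r is false, [][](r | p) is false, so r & [][](r | p) is false.
      At u: [][](r | p) requires [](r | p) at every successor {v, w, x}.
        [](r | p) fails at v, so [][](r | p) is false at u.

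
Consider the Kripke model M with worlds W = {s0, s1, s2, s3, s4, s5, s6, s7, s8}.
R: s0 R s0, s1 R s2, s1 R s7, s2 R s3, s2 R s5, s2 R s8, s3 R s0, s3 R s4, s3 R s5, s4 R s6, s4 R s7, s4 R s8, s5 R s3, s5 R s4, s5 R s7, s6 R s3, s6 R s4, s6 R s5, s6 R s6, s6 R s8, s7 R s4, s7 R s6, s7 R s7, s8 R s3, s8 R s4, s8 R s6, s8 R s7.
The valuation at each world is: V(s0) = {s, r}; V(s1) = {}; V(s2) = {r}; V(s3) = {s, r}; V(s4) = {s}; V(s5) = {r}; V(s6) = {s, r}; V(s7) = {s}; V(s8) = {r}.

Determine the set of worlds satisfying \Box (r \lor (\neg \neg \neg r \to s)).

s0, s1, s2, s3, s4, s5, s6, s7, s8

Let φ = \Box (r \lor (\neg \neg \neg r \to s)). Evaluate φ at each world:
  s0 (successors {s0}): φ is true.
  s1 (successors {s2, s7}): φ is true.
  s2 (successors {s3, s5, s8}): φ is true.
  s3 (successors {s0, s4, s5}): φ is true.
  s4 (successors {s6, s7, s8}): φ is true.
  s5 (successors {s3, s4, s7}): φ is true.
  s6 (successors {s3, s4, s5, s6, s8}): φ is true.
  s7 (successors {s4, s6, s7}): φ is true.
  s8 (successors {s3, s4, s6, s7}): φ is true.
For instance, at s1:
  At s1: \Box (r \lor (\neg \neg \neg r \to s)) requires r \lor (\neg \neg \neg r \to s) at every successor {s2, s7}.
    At s2: r \lor (\neg \neg \neg r \to s) is true.
    At s7: r \lor (\neg \neg \neg r \to s) is true.
  So \Box (r \lor (\neg \neg \neg r \to s)) is true at s1.
Satisfying worlds: {s0, s1, s2, s3, s4, s5, s6, s7, s8}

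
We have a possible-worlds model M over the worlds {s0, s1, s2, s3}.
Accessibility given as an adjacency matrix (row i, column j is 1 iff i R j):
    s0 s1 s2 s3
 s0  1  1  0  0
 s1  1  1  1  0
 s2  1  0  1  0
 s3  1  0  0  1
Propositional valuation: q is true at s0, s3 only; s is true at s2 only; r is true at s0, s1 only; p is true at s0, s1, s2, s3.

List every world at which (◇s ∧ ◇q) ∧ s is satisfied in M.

s2

Let φ = (◇s ∧ ◇q) ∧ s. Evaluate φ at each world:
  s0 (successors {s0, s1}): φ is false.
  s1 (successors {s0, s1, s2}): φ is false.
  s2 (successors {s0, s2}): φ is true.
  s3 (successors {s0, s3}): φ is false.
For instance, at s1:
  At s1: ◇s ∧ ◇q is true, s is false, so (◇s ∧ ◇q) ∧ s is false.
    At s1: ◇s is true, ◇q is true, so ◇s ∧ ◇q is true.
      At s1: ◇s requires s at some successor in {s0, s1, s2}.
        s holds at s2, so ◇s is true at s1.
      At s1: ◇q requires q at some successor in {s0, s1, s2}.
        q holds at s0, so ◇q is true at s1.
Satisfying worlds: {s2}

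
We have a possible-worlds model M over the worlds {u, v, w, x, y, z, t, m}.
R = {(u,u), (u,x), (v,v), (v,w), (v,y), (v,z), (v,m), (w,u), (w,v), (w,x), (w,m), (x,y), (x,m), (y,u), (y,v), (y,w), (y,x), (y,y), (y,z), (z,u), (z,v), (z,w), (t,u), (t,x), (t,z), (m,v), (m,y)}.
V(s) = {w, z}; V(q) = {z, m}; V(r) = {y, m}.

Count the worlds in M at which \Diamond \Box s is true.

Let φ = \Diamond \Box s. Evaluate φ at each world:
  u (successors {u, x}): φ is false.
  v (successors {v, w, y, z, m}): φ is false.
  w (successors {u, v, x, m}): φ is false.
  x (successors {y, m}): φ is false.
  y (successors {u, v, w, x, y, z}): φ is false.
  z (successors {u, v, w}): φ is false.
  t (successors {u, x, z}): φ is false.
  m (successors {v, y}): φ is false.
For instance, at m:
  At m: \Diamond \Box s requires \Box s at some successor in {v, y}.
    At v: \Box s is false.
    At y: \Box s is false.
  So \Diamond \Box s is false at m.
Satisfying worlds: none.

0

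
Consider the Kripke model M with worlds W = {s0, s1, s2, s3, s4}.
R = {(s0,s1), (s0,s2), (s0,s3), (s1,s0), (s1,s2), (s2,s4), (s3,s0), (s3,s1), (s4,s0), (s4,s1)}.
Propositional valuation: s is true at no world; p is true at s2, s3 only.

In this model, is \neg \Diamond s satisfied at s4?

Yes

At s4: \Diamond s is false, so \neg \Diamond s is true.
  At s4: \Diamond s requires s at some successor in {s0, s1}.
    At s0: s is false.
    At s1: s is false.
  So \Diamond s is false at s4.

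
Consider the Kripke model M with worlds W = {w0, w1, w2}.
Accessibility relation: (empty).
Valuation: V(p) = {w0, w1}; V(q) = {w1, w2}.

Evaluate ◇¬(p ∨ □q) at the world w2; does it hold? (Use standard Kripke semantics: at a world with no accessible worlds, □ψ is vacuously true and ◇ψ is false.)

No

Recall that □ψ holds at a world iff ψ holds at every accessible world, and ◇ψ holds iff ψ holds at some accessible world.
At w2: no accessible worlds, so ◇¬(p ∨ □q) is false.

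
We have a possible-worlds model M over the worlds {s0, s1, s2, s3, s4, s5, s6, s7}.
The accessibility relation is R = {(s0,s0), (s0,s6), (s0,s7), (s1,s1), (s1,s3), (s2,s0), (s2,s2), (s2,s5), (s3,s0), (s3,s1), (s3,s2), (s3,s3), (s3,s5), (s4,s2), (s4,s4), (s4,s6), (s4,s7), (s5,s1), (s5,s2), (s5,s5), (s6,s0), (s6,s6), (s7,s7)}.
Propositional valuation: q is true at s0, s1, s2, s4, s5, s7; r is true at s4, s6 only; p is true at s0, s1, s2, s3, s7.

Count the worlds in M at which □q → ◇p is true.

Recall that □ψ holds at a world iff ψ holds at every accessible world, and ◇ψ holds iff ψ holds at some accessible world.
Let φ = □q → ◇p. Evaluate φ at each world:
  s0 (successors {s0, s6, s7}): φ is true.
  s1 (successors {s1, s3}): φ is true.
  s2 (successors {s0, s2, s5}): φ is true.
  s3 (successors {s0, s1, s2, s3, s5}): φ is true.
  s4 (successors {s2, s4, s6, s7}): φ is true.
  s5 (successors {s1, s2, s5}): φ is true.
  s6 (successors {s0, s6}): φ is true.
  s7 (successors {s7}): φ is true.
For instance, at s6:
  At s6: □q is false, ◇p is true, so □q → ◇p is true.
    At s6: □q requires q at every successor {s0, s6}.
      q fails at s6, so □q is false at s6.
    At s6: ◇p requires p at some successor in {s0, s6}.
      p holds at s0, so ◇p is true at s6.
Satisfying worlds: {s0, s1, s2, s3, s4, s5, s6, s7}

8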